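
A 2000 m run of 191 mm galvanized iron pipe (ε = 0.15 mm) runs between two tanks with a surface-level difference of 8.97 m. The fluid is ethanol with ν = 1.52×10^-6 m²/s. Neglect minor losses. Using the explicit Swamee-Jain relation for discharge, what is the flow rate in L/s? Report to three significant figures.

Swamee-Jain (Type II): Q = -0.965·√(gD⁵h_f/L)·ln[ε/(3.7D) + √(3.17ν²L/(gD³h_f))]
√(gD⁵h_f/L) = √(9.81·0.191⁵·8.97/2000) = 0.003344
ε/(3.7D) = 2.12×10^-4; √(3.17ν²L/(gD³h_f)) = 1.55×10^-4
Q = -0.965·0.003344·ln(3.668×10^-4) = 0.02553 m³/s
Check: V = 0.891 m/s, Re = 1.12×10^5, f = 0.02132, h_f = 9.03 m ≈ 8.97 m ✓

Q ≈ 25.5 L/s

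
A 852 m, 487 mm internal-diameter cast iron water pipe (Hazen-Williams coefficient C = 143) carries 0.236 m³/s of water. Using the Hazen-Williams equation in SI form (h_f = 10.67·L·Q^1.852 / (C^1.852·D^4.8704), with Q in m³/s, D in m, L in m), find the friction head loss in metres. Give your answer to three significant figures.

h_f ≈ 2.13 m

h_f = 10.67·852·0.236^1.852 / (143^1.852·0.487^4.8704) = 2.125 m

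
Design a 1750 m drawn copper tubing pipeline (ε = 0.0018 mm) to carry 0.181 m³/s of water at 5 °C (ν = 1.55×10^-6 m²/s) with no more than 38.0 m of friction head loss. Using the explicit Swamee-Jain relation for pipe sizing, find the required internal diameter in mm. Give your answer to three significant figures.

Swamee-Jain (Type III): D = 0.66·[ε^1.25·(LQ²/(gh_f))^4.75 + ν·Q^9.4·(L/(gh_f))^5.2]^0.04
LQ²/(gh_f) = 0.1538; L/(gh_f) = 4.694
Term 1 = ε^1.25·(…)^4.75 = 9.06×10^-12; Term 2 = ν·Q^9.4·(…)^5.2 = 5.07×10^-10
D = 0.66·(9.06×10^-12 + 5.07×10^-10)^0.04 = 0.2806 m = 281 mm
Check: V = 2.93 m/s, Re = 5.30×10^5, f = 0.01306, h_f = 35.6 m ≈ 38.0 m ✓

D ≈ 281 mm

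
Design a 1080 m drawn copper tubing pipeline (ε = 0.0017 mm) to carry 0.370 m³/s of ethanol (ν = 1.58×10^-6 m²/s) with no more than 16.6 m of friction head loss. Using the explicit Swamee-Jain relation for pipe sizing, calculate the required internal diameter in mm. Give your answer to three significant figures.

Swamee-Jain (Type III): D = 0.66·[ε^1.25·(LQ²/(gh_f))^4.75 + ν·Q^9.4·(L/(gh_f))^5.2]^0.04
LQ²/(gh_f) = 0.9079; L/(gh_f) = 6.632
Term 1 = ε^1.25·(…)^4.75 = 3.88×10^-8; Term 2 = ν·Q^9.4·(…)^5.2 = 2.58×10^-6
D = 0.66·(3.88×10^-8 + 2.58×10^-6)^0.04 = 0.3947 m = 395 mm
Check: V = 3.02 m/s, Re = 7.55×10^5, f = 0.01227, h_f = 15.6 m ≈ 16.6 m ✓

D ≈ 395 mm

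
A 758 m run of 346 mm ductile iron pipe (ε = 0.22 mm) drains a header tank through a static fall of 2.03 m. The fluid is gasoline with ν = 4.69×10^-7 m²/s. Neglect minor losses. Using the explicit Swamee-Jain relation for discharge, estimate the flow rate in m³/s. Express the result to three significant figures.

Swamee-Jain (Type II): Q = -0.965·√(gD⁵h_f/L)·ln[ε/(3.7D) + √(3.17ν²L/(gD³h_f))]
√(gD⁵h_f/L) = √(9.81·0.346⁵·2.03/758) = 0.01141
ε/(3.7D) = 1.72×10^-4; √(3.17ν²L/(gD³h_f)) = 2.53×10^-5
Q = -0.965·0.01141·ln(1.972×10^-4) = 0.09397 m³/s
Check: V = 0.999 m/s, Re = 7.37×10^5, f = 0.01831, h_f = 2.04 m ≈ 2.03 m ✓

Q ≈ 0.0940 m³/s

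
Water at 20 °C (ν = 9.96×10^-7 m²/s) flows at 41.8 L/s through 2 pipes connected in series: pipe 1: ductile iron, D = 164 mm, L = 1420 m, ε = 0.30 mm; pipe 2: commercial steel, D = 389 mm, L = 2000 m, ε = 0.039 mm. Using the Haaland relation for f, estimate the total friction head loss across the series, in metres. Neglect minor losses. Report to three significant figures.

H ≈ 41.1 m

Pipe 1: V = 1.979 m/s, Re = 3.26×10^5, ε/D = 0.00183, f = 0.02344, h_1 = f(L/D)V²/2g = 40.51 m
Pipe 2: V = 0.3517 m/s, Re = 1.37×10^5, ε/D = 1.00×10^-4, f = 0.01724, h_2 = f(L/D)V²/2g = 0.5589 m
Series → Q common, losses add: H = Σh = 41.07 m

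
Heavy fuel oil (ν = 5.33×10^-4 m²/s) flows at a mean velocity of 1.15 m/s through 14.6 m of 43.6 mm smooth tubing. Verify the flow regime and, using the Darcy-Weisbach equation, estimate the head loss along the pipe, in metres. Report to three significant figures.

Re = VD/ν = 1.15·0.04360/5.33×10^-4 = 94.1 → laminar (Re < 2300)
f = 64/Re = 0.6803
h_f = f(L/D)V²/(2g) = 0.6803·(14.6/0.04360)·1.15²/(2·9.81) = 15.36 m

h_f ≈ 15.4 m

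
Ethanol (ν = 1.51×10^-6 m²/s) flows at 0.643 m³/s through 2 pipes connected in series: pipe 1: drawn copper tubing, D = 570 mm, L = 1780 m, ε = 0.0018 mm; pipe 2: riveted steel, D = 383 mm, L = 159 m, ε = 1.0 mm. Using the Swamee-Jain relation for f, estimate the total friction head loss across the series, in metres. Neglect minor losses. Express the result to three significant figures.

H ≈ 28.6 m

Pipe 1: V = 2.520 m/s, Re = 9.51×10^5, ε/D = 3.16×10^-6, f = 0.01178, h_1 = f(L/D)V²/2g = 11.91 m
Pipe 2: V = 5.581 m/s, Re = 1.42×10^6, ε/D = 0.00261, f = 0.02534, h_2 = f(L/D)V²/2g = 16.70 m
Series → Q common, losses add: H = Σh = 28.61 m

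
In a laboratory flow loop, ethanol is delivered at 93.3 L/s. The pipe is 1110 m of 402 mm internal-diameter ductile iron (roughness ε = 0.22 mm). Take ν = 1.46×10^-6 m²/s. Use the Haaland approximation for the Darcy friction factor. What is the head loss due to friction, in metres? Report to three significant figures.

V = 4Q/(πD²) = 4·0.0933/(π·0.402²) = 0.7351 m/s
Re = VD/ν = 0.7351·0.402/1.46×10^-6 = 2.02×10^5 → turbulent
ε/D = 0.22/402 = 5.47×10^-4
Haaland: f = 0.01886
h_f = f(L/D)V²/(2g) = 0.01886·(1110/0.402)·0.7351²/(2·9.81) = 1.434 m

h_f ≈ 1.43 m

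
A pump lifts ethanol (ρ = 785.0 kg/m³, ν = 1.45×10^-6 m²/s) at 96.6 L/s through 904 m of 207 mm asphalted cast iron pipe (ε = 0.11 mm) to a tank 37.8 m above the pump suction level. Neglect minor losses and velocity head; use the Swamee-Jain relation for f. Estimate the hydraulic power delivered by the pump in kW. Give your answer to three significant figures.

V = 4Q/(πD²) = 2.870 m/s; Re = 4.10×10^5; ε/D = 5.31×10^-4; f = 0.01816
h_f = f(L/D)V²/2g = 33.30 m
Total head H = z + h_f = 37.8 + 33.30 = 71.10 m
P_hyd = ρgQH = 785.0·9.81·0.0966·71.10 = 52.89 kW

P_hyd ≈ 52.9 kW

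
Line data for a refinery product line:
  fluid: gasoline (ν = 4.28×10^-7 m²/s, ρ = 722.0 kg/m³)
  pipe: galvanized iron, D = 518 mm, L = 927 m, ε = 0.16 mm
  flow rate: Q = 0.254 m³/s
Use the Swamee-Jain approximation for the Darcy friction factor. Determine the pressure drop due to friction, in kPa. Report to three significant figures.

V = 4Q/(πD²) = 4·0.254/(π·0.518²) = 1.205 m/s
Re = VD/ν = 1.205·0.518/4.28×10^-7 = 1.46×10^6 → turbulent
ε/D = 0.16/518 = 3.09×10^-4
Swamee-Jain: f = 0.01562
h_f = f(L/D)V²/(2g) = 0.01562·(927/0.518)·1.205²/(2·9.81) = 2.069 m
Δp = ρg·h_f = 722.0·9.81·2.069 = 14.66 kPa

Δp ≈ 14.7 kPa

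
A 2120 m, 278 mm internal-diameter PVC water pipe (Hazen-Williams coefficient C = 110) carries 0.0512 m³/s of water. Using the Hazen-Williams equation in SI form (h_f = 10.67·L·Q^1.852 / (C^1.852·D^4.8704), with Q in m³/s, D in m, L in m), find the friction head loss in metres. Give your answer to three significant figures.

h_f ≈ 7.78 m

h_f = 10.67·2120·0.0512^1.852 / (110^1.852·0.278^4.8704) = 7.783 m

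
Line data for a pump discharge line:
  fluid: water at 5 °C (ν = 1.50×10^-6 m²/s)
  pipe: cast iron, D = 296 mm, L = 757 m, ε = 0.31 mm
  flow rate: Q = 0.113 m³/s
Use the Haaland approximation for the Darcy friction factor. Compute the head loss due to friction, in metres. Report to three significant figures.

h_f ≈ 7.26 m

V = 4Q/(πD²) = 4·0.113/(π·0.296²) = 1.642 m/s
Re = VD/ν = 1.642·0.296/1.50×10^-6 = 3.24×10^5 → turbulent
ε/D = 0.31/296 = 0.00105
Haaland: f = 0.02066
h_f = f(L/D)V²/(2g) = 0.02066·(757/0.296)·1.642²/(2·9.81) = 7.263 m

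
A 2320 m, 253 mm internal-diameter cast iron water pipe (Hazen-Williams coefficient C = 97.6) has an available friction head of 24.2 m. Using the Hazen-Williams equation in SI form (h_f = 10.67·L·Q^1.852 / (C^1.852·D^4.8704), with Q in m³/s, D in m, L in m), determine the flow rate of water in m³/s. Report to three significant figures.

Q ≈ 0.0623 m³/s

Rearranging: Q = [h_f·C^1.852·D^4.8704 / (10.67·L)]^(1/1.852)
Q = [24.2·97.6^1.852·0.253^4.8704 / (10.67·2320)]^0.540 = 0.06231 m³/s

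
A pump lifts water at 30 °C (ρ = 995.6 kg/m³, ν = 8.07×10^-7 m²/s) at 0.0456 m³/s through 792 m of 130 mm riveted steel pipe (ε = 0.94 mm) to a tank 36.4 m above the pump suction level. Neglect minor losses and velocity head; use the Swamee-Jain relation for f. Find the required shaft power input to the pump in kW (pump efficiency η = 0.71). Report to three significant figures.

P_shaft ≈ 102 kW

V = 4Q/(πD²) = 3.435 m/s; Re = 5.53×10^5; ε/D = 0.00723; f = 0.03428
h_f = f(L/D)V²/2g = 125.6 m
Total head H = z + h_f = 36.4 + 125.6 = 162.0 m
P_hyd = ρgQH = 995.6·9.81·0.0456·162.0 = 72.17 kW
P_shaft = P_hyd/η = 72.17/0.71 = 101.6 kW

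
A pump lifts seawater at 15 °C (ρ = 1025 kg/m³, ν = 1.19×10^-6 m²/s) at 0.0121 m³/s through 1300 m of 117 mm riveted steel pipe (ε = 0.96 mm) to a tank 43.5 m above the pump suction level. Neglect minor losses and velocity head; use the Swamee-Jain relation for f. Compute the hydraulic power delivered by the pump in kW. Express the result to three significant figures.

P_hyd ≈ 8.46 kW

V = 4Q/(πD²) = 1.125 m/s; Re = 1.11×10^5; ε/D = 0.00821; f = 0.03634
h_f = f(L/D)V²/2g = 26.07 m
Total head H = z + h_f = 43.5 + 26.07 = 69.57 m
P_hyd = ρgQH = 1025·9.81·0.0121·69.57 = 8.464 kW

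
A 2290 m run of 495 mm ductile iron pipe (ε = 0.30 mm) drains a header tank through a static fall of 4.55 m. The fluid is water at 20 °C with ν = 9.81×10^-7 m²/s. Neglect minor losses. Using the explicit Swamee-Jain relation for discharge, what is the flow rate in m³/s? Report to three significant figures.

Swamee-Jain (Type II): Q = -0.965·√(gD⁵h_f/L)·ln[ε/(3.7D) + √(3.17ν²L/(gD³h_f))]
√(gD⁵h_f/L) = √(9.81·0.495⁵·4.55/2290) = 0.02407
ε/(3.7D) = 1.64×10^-4; √(3.17ν²L/(gD³h_f)) = 3.59×10^-5
Q = -0.965·0.02407·ln(1.997×10^-4) = 0.1978 m³/s
Check: V = 1.03 m/s, Re = 5.19×10^5, f = 0.01838, h_f = 4.58 m ≈ 4.55 m ✓

Q ≈ 0.198 m³/s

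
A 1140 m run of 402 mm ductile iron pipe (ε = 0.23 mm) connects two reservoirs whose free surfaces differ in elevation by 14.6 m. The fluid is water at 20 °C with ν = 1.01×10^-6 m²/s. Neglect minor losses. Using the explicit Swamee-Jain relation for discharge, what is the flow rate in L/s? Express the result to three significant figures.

Swamee-Jain (Type II): Q = -0.965·√(gD⁵h_f/L)·ln[ε/(3.7D) + √(3.17ν²L/(gD³h_f))]
√(gD⁵h_f/L) = √(9.81·0.402⁵·14.6/1140) = 0.03632
ε/(3.7D) = 1.55×10^-4; √(3.17ν²L/(gD³h_f)) = 1.99×10^-5
Q = -0.965·0.03632·ln(1.745×10^-4) = 0.3033 m³/s
Check: V = 2.39 m/s, Re = 9.51×10^5, f = 0.01779, h_f = 14.7 m ≈ 14.6 m ✓

Q ≈ 303 L/s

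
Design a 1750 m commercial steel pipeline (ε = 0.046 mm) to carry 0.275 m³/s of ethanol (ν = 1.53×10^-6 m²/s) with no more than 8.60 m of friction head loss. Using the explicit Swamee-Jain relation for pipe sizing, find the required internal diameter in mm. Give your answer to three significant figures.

Swamee-Jain (Type III): D = 0.66·[ε^1.25·(LQ²/(gh_f))^4.75 + ν·Q^9.4·(L/(gh_f))^5.2]^0.04
LQ²/(gh_f) = 1.569; L/(gh_f) = 20.74
Term 1 = ε^1.25·(…)^4.75 = 3.22×10^-5; Term 2 = ν·Q^9.4·(…)^5.2 = 5.78×10^-5
D = 0.66·(3.22×10^-5 + 5.78×10^-5)^0.04 = 0.4547 m = 455 mm
Check: V = 1.69 m/s, Re = 5.03×10^5, f = 0.01447, h_f = 8.14 m ≈ 8.60 m ✓

D ≈ 455 mm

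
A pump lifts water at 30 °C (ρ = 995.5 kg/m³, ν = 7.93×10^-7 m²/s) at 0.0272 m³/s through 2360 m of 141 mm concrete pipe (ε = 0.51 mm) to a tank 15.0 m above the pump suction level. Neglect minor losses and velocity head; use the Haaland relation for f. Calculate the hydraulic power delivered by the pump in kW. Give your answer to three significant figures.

V = 4Q/(πD²) = 1.742 m/s; Re = 3.10×10^5; ε/D = 0.00362; f = 0.02800
h_f = f(L/D)V²/2g = 72.48 m
Total head H = z + h_f = 15.0 + 72.48 = 87.48 m
P_hyd = ρgQH = 995.5·9.81·0.0272·87.48 = 23.24 kW

P_hyd ≈ 23.2 kW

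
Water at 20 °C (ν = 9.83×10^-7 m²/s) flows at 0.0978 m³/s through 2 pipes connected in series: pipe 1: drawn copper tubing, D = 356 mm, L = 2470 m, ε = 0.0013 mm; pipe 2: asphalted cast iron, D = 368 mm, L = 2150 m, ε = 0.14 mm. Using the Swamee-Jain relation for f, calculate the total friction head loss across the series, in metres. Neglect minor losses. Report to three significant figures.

H ≈ 9.15 m

Pipe 1: V = 0.9825 m/s, Re = 3.56×10^5, ε/D = 3.65×10^-6, f = 0.01397, h_1 = f(L/D)V²/2g = 4.770 m
Pipe 2: V = 0.9195 m/s, Re = 3.44×10^5, ε/D = 3.80×10^-4, f = 0.01741, h_2 = f(L/D)V²/2g = 4.384 m
Series → Q common, losses add: H = Σh = 9.154 m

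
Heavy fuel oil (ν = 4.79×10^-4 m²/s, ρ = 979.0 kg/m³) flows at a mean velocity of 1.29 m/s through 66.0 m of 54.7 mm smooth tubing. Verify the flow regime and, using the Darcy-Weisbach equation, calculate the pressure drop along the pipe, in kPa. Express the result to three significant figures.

Δp ≈ 427 kPa

Re = VD/ν = 1.29·0.05470/4.79×10^-4 = 147 → laminar (Re < 2300)
f = 64/Re = 0.4344
h_f = f(L/D)V²/(2g) = 0.4344·(66.0/0.05470)·1.29²/(2·9.81) = 44.46 m
Δp = ρg·h_f = 979.0·9.81·44.46 = 427.0 kPa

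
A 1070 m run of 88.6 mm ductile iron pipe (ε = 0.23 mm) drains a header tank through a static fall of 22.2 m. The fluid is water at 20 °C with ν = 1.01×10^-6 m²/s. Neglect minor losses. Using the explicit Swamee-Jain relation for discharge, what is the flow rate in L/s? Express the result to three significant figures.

Q ≈ 7.19 L/s

Swamee-Jain (Type II): Q = -0.965·√(gD⁵h_f/L)·ln[ε/(3.7D) + √(3.17ν²L/(gD³h_f))]
√(gD⁵h_f/L) = √(9.81·0.0886⁵·22.2/1070) = 0.001054
ε/(3.7D) = 7.02×10^-4; √(3.17ν²L/(gD³h_f)) = 1.51×10^-4
Q = -0.965·0.001054·ln(8.527×10^-4) = 0.007189 m³/s
Check: V = 1.17 m/s, Re = 1.02×10^5, f = 0.02677, h_f = 22.4 m ≈ 22.2 m ✓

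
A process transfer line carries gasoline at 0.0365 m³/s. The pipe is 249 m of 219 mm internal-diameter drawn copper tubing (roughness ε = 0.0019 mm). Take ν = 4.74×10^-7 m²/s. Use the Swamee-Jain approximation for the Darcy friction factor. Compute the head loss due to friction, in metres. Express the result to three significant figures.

h_f ≈ 0.734 m

V = 4Q/(πD²) = 4·0.0365/(π·0.219²) = 0.9690 m/s
Re = VD/ν = 0.9690·0.219/4.74×10^-7 = 4.48×10^5 → turbulent
ε/D = 0.0019/219 = 8.68×10^-6
Swamee-Jain: f = 0.01348
h_f = f(L/D)V²/(2g) = 0.01348·(249/0.219)·0.9690²/(2·9.81) = 0.7337 m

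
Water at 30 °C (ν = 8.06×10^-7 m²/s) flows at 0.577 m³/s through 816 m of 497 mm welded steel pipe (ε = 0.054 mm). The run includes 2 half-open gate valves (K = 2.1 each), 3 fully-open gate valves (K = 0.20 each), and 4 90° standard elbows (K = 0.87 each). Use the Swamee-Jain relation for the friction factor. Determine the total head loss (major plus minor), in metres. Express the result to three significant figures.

H_L ≈ 13.4 m

V = 4Q/(πD²) = 2.974 m/s; V²/2g = 0.4509 m
Re = 1.83×10^6, ε/D = 1.09×10^-4 → f = 0.01309 (Swamee-Jain)
Major: h_f = f(L/D)·V²/2g = 0.01309·1642·0.4509 = 9.688 m
Minor: ΣK = 8.28; h_m = ΣK·V²/2g = 3.733 m
Total H_L = 9.688 + 3.733 = 13.42 m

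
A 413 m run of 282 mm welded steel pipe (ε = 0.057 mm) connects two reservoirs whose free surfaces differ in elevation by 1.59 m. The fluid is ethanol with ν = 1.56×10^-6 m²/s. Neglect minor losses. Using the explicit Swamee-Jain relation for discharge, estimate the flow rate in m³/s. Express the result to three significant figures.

Q ≈ 0.0697 m³/s

Swamee-Jain (Type II): Q = -0.965·√(gD⁵h_f/L)·ln[ε/(3.7D) + √(3.17ν²L/(gD³h_f))]
√(gD⁵h_f/L) = √(9.81·0.282⁵·1.59/413) = 0.008207
ε/(3.7D) = 5.46×10^-5; √(3.17ν²L/(gD³h_f)) = 9.54×10^-5
Q = -0.965·0.008207·ln(1.501×10^-4) = 0.06973 m³/s
Check: V = 1.12 m/s, Re = 2.02×10^5, f = 0.01713, h_f = 1.59 m ≈ 1.59 m ✓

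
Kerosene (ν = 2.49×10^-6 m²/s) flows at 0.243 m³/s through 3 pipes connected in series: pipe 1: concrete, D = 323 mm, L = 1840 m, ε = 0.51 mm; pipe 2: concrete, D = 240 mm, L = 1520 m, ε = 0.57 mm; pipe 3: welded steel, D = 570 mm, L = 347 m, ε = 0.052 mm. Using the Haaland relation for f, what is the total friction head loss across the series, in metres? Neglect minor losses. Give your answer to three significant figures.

H ≈ 290 m

Pipe 1: V = 2.966 m/s, Re = 3.85×10^5, ε/D = 0.00158, f = 0.02255, h_1 = f(L/D)V²/2g = 57.58 m
Pipe 2: V = 5.371 m/s, Re = 5.18×10^5, ε/D = 0.00237, f = 0.02485, h_2 = f(L/D)V²/2g = 231.5 m
Pipe 3: V = 0.9523 m/s, Re = 2.18×10^5, ε/D = 9.12×10^-5, f = 0.01590, h_3 = f(L/D)V²/2g = 0.4475 m
Series → Q common, losses add: H = Σh = 289.5 m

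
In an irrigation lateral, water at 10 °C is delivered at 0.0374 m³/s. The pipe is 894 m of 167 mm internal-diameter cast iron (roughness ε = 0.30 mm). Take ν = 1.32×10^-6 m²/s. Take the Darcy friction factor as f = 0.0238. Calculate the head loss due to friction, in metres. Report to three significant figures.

V = 4Q/(πD²) = 4·0.0374/(π·0.167²) = 1.707 m/s
h_f = f(L/D)V²/(2g) = 0.02380·(894/0.167)·1.707²/(2·9.81) = 18.93 m

h_f ≈ 18.9 m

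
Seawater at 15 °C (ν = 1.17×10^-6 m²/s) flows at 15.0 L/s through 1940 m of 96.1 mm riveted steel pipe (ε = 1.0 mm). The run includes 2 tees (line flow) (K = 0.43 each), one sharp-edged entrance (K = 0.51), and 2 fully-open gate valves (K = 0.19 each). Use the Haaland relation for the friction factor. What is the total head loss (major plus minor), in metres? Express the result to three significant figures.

V = 4Q/(πD²) = 2.068 m/s; V²/2g = 0.2180 m
Re = 1.70×10^5, ε/D = 0.0104 → f = 0.03882 (Haaland)
Major: h_f = f(L/D)·V²/2g = 0.03882·20187·0.2180 = 170.8 m
Minor: ΣK = 1.75; h_m = ΣK·V²/2g = 0.3815 m
Total H_L = 170.8 + 0.3815 = 171.2 m

H_L ≈ 171 m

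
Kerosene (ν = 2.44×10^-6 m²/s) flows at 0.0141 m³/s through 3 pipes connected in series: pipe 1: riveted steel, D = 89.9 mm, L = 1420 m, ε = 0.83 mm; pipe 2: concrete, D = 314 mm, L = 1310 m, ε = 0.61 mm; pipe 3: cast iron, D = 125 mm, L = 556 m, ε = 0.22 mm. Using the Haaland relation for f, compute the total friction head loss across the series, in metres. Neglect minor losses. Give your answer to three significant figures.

Pipe 1: V = 2.221 m/s, Re = 8.18×10^4, ε/D = 0.00923, f = 0.03769, h_1 = f(L/D)V²/2g = 149.7 m
Pipe 2: V = 0.1821 m/s, Re = 2.34×10^4, ε/D = 0.00194, f = 0.02867, h_2 = f(L/D)V²/2g = 0.2021 m
Pipe 3: V = 1.149 m/s, Re = 5.89×10^4, ε/D = 0.00176, f = 0.02531, h_3 = f(L/D)V²/2g = 7.576 m
Series → Q common, losses add: H = Σh = 157.5 m

H ≈ 157 m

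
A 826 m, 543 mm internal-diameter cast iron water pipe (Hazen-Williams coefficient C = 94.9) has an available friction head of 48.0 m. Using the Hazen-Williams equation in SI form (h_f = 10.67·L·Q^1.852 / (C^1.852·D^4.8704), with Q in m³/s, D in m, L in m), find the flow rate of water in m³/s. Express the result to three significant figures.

Q ≈ 1.14 m³/s

Rearranging: Q = [h_f·C^1.852·D^4.8704 / (10.67·L)]^(1/1.852)
Q = [48.0·94.9^1.852·0.543^4.8704 / (10.67·826)]^0.540 = 1.141 m³/s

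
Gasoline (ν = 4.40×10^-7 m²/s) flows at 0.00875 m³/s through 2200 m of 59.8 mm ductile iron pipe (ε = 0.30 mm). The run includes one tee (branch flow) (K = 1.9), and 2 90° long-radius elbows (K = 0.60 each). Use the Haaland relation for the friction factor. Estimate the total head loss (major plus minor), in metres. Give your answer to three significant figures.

V = 4Q/(πD²) = 3.115 m/s; V²/2g = 0.4947 m
Re = 4.23×10^5, ε/D = 0.00502 → f = 0.03066 (Haaland)
Major: h_f = f(L/D)·V²/2g = 0.03066·36789·0.4947 = 558.1 m
Minor: ΣK = 3.10; h_m = ΣK·V²/2g = 1.534 m
Total H_L = 558.1 + 1.534 = 559.6 m

H_L ≈ 560 m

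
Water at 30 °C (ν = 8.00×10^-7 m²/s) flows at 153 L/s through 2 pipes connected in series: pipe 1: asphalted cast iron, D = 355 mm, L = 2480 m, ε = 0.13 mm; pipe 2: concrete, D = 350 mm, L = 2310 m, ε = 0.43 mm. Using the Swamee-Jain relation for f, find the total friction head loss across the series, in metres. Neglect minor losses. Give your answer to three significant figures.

H ≈ 32.1 m

Pipe 1: V = 1.546 m/s, Re = 6.86×10^5, ε/D = 3.66×10^-4, f = 0.01658, h_1 = f(L/D)V²/2g = 14.11 m
Pipe 2: V = 1.590 m/s, Re = 6.96×10^5, ε/D = 0.00123, f = 0.02114, h_2 = f(L/D)V²/2g = 17.98 m
Series → Q common, losses add: H = Σh = 32.09 m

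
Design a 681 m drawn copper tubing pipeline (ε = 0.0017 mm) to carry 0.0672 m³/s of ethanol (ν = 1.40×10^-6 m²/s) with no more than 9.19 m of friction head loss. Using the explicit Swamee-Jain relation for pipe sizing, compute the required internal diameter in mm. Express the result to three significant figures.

Swamee-Jain (Type III): D = 0.66·[ε^1.25·(LQ²/(gh_f))^4.75 + ν·Q^9.4·(L/(gh_f))^5.2]^0.04
LQ²/(gh_f) = 0.03411; L/(gh_f) = 7.554
Term 1 = ε^1.25·(…)^4.75 = 6.60×10^-15; Term 2 = ν·Q^9.4·(…)^5.2 = 4.90×10^-13
D = 0.66·(6.60×10^-15 + 4.90×10^-13)^0.04 = 0.2125 m = 213 mm
Check: V = 1.89 m/s, Re = 2.88×10^5, f = 0.01458, h_f = 8.55 m ≈ 9.19 m ✓

D ≈ 213 mm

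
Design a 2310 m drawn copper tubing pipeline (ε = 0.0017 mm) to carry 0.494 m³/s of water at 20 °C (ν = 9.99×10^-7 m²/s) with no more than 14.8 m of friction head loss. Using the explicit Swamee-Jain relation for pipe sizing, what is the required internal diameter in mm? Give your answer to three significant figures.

D ≈ 518 mm

Swamee-Jain (Type III): D = 0.66·[ε^1.25·(LQ²/(gh_f))^4.75 + ν·Q^9.4·(L/(gh_f))^5.2]^0.04
LQ²/(gh_f) = 3.883; L/(gh_f) = 15.91
Term 1 = ε^1.25·(…)^4.75 = 3.86×10^-5; Term 2 = ν·Q^9.4·(…)^5.2 = 0.00234
D = 0.66·(3.86×10^-5 + 0.00234)^0.04 = 0.5183 m = 518 mm
Check: V = 2.34 m/s, Re = 1.21×10^6, f = 0.01133, h_f = 14.1 m ≈ 14.8 m ✓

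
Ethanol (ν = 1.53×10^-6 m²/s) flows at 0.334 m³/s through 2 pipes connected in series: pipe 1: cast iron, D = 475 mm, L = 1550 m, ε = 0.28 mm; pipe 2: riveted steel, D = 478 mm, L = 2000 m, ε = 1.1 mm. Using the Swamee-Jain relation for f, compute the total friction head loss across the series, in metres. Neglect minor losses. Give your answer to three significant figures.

H ≈ 29.0 m

Pipe 1: V = 1.885 m/s, Re = 5.85×10^5, ε/D = 5.89×10^-4, f = 0.01819, h_1 = f(L/D)V²/2g = 10.75 m
Pipe 2: V = 1.861 m/s, Re = 5.81×10^5, ε/D = 0.00230, f = 0.02471, h_2 = f(L/D)V²/2g = 18.25 m
Series → Q common, losses add: H = Σh = 29.00 m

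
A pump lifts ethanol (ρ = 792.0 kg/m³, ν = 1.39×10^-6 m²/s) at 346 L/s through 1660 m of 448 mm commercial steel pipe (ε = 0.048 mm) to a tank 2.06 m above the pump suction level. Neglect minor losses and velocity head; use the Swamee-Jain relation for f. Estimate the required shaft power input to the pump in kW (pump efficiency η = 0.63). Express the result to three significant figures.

V = 4Q/(πD²) = 2.195 m/s; Re = 7.07×10^5; ε/D = 1.07×10^-4; f = 0.01403
h_f = f(L/D)V²/2g = 12.77 m
Total head H = z + h_f = 2.06 + 12.77 = 14.83 m
P_hyd = ρgQH = 792.0·9.81·0.346·14.83 = 39.86 kW
P_shaft = P_hyd/η = 39.86/0.63 = 63.28 kW

P_shaft ≈ 63.3 kW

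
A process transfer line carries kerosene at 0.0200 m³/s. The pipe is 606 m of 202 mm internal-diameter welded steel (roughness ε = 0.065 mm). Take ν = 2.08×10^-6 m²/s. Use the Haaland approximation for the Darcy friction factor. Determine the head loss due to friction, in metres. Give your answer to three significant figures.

h_f ≈ 1.25 m

V = 4Q/(πD²) = 4·0.0200/(π·0.202²) = 0.6241 m/s
Re = VD/ν = 0.6241·0.202/2.08×10^-6 = 6.06×10^4 → turbulent
ε/D = 0.065/202 = 3.22×10^-4
Haaland: f = 0.02094
h_f = f(L/D)V²/(2g) = 0.02094·(606/0.202)·0.6241²/(2·9.81) = 1.247 m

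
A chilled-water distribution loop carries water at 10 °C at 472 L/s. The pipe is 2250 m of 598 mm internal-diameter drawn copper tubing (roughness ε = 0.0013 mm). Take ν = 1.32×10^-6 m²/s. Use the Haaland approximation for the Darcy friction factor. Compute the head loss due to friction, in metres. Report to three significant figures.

h_f ≈ 6.59 m

V = 4Q/(πD²) = 4·0.472/(π·0.598²) = 1.681 m/s
Re = VD/ν = 1.681·0.598/1.32×10^-6 = 7.61×10^5 → turbulent
ε/D = 0.0013/598 = 2.17×10^-6
Haaland: f = 0.01217
h_f = f(L/D)V²/(2g) = 0.01217·(2250/0.598)·1.681²/(2·9.81) = 6.589 m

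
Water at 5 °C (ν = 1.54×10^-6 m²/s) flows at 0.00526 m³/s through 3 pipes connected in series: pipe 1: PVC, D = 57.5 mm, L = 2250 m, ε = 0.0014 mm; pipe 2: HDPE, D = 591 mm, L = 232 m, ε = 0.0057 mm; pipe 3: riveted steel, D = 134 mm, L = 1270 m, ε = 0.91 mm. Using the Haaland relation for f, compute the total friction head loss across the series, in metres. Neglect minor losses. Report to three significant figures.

H ≈ 158 m

Pipe 1: V = 2.026 m/s, Re = 7.56×10^4, ε/D = 2.43×10^-5, f = 0.01899, h_1 = f(L/D)V²/2g = 155.4 m
Pipe 2: V = 0.01917 m/s, Re = 7360, ε/D = 9.64×10^-6, f = 0.03367, h_2 = f(L/D)V²/2g = 2.477×10^-4 m
Pipe 3: V = 0.3730 m/s, Re = 3.25×10^4, ε/D = 0.00679, f = 0.03554, h_3 = f(L/D)V²/2g = 2.389 m
Series → Q common, losses add: H = Σh = 157.8 m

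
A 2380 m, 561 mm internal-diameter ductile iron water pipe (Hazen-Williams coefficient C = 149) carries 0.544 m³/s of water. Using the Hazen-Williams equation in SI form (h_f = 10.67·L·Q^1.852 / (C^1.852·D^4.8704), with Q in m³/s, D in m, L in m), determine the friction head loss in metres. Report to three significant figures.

h_f = 10.67·2380·0.544^1.852 / (149^1.852·0.561^4.8704) = 12.97 m

h_f ≈ 13.0 m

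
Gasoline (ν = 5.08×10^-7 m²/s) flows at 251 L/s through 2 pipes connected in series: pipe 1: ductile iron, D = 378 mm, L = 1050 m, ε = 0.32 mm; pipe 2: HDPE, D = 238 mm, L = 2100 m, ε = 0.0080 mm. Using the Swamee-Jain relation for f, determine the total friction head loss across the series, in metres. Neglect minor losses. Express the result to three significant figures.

Pipe 1: V = 2.237 m/s, Re = 1.66×10^6, ε/D = 8.47×10^-4, f = 0.01914, h_1 = f(L/D)V²/2g = 13.56 m
Pipe 2: V = 5.642 m/s, Re = 2.64×10^6, ε/D = 3.36×10^-5, f = 0.01117, h_2 = f(L/D)V²/2g = 159.9 m
Series → Q common, losses add: H = Σh = 173.5 m

H ≈ 174 m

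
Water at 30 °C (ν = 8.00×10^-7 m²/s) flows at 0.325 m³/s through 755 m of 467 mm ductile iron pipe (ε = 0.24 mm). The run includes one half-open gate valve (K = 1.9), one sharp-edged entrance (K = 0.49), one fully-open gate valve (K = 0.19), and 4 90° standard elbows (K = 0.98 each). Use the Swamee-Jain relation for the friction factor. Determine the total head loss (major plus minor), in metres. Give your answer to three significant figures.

V = 4Q/(πD²) = 1.897 m/s; V²/2g = 0.1835 m
Re = 1.11×10^6, ε/D = 5.14×10^-4 → f = 0.01734 (Swamee-Jain)
Major: h_f = f(L/D)·V²/2g = 0.01734·1617·0.1835 = 5.145 m
Minor: ΣK = 6.50; h_m = ΣK·V²/2g = 1.193 m
Total H_L = 5.145 + 1.193 = 6.338 m

H_L ≈ 6.34 m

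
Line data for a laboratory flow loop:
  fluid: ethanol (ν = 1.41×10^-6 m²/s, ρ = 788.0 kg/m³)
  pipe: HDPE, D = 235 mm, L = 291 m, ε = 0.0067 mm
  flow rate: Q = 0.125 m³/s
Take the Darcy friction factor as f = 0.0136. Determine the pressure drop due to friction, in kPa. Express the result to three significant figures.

V = 4Q/(πD²) = 4·0.125/(π·0.235²) = 2.882 m/s
h_f = f(L/D)V²/(2g) = 0.01360·(291/0.235)·2.882²/(2·9.81) = 7.129 m
Δp = ρg·h_f = 788.0·9.81·7.129 = 55.11 kPa

Δp ≈ 55.1 kPa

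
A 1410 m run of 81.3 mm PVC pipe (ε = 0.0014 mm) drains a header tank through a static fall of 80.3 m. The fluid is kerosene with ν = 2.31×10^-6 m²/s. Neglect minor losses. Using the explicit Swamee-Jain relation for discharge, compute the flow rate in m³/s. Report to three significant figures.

Q ≈ 0.0113 m³/s

Swamee-Jain (Type II): Q = -0.965·√(gD⁵h_f/L)·ln[ε/(3.7D) + √(3.17ν²L/(gD³h_f))]
√(gD⁵h_f/L) = √(9.81·0.0813⁵·80.3/1410) = 0.001409
ε/(3.7D) = 4.65×10^-6; √(3.17ν²L/(gD³h_f)) = 2.37×10^-4
Q = -0.965·0.001409·ln(2.420×10^-4) = 0.01132 m³/s
Check: V = 2.18 m/s, Re = 7.67×10^4, f = 0.01898, h_f = 79.8 m ≈ 80.3 m ✓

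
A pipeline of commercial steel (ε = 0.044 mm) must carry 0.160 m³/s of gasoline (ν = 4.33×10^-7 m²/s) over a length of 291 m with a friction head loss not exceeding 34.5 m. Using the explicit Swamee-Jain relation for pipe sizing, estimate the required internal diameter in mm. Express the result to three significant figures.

D ≈ 195 mm

Swamee-Jain (Type III): D = 0.66·[ε^1.25·(LQ²/(gh_f))^4.75 + ν·Q^9.4·(L/(gh_f))^5.2]^0.04
LQ²/(gh_f) = 0.02201; L/(gh_f) = 0.8598
Term 1 = ε^1.25·(…)^4.75 = 4.81×10^-14; Term 2 = ν·Q^9.4·(…)^5.2 = 6.52×10^-15
D = 0.66·(4.81×10^-14 + 6.52×10^-15)^0.04 = 0.1945 m = 195 mm
Check: V = 5.38 m/s, Re = 2.42×10^6, f = 0.01454, h_f = 32.1 m ≈ 34.5 m ✓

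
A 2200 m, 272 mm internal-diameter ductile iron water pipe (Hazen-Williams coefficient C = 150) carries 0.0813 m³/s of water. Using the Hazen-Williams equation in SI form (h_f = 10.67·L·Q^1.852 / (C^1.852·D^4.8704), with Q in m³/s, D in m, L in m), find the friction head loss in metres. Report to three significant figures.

h_f ≈ 11.9 m

h_f = 10.67·2200·0.0813^1.852 / (150^1.852·0.272^4.8704) = 11.91 m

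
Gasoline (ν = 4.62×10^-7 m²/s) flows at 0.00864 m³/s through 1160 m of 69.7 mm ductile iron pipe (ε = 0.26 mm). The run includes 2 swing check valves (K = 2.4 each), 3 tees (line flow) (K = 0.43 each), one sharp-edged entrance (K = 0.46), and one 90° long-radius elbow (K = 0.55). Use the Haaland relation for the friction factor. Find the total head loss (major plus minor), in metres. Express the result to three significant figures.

H_L ≈ 125 m

V = 4Q/(πD²) = 2.264 m/s; V²/2g = 0.2613 m
Re = 3.42×10^5, ε/D = 0.00373 → f = 0.02821 (Haaland)
Major: h_f = f(L/D)·V²/2g = 0.02821·16643·0.2613 = 122.7 m
Minor: ΣK = 7.10; h_m = ΣK·V²/2g = 1.856 m
Total H_L = 122.7 + 1.856 = 124.5 m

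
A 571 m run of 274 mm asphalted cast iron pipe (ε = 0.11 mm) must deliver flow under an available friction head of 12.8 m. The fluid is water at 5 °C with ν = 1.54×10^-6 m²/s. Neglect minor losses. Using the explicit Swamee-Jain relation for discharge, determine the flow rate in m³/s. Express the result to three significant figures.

Q ≈ 0.157 m³/s

Swamee-Jain (Type II): Q = -0.965·√(gD⁵h_f/L)·ln[ε/(3.7D) + √(3.17ν²L/(gD³h_f))]
√(gD⁵h_f/L) = √(9.81·0.274⁵·12.8/571) = 0.01843
ε/(3.7D) = 1.09×10^-4; √(3.17ν²L/(gD³h_f)) = 4.08×10^-5
Q = -0.965·0.01843·ln(1.493×10^-4) = 0.1567 m³/s
Check: V = 2.66 m/s, Re = 4.73×10^5, f = 0.01718, h_f = 12.9 m ≈ 12.8 m ✓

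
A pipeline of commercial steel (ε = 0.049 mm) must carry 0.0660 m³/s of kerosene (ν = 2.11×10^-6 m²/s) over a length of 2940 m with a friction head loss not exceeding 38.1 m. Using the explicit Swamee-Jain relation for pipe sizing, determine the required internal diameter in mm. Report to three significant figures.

Swamee-Jain (Type III): D = 0.66·[ε^1.25·(LQ²/(gh_f))^4.75 + ν·Q^9.4·(L/(gh_f))^5.2]^0.04
LQ²/(gh_f) = 0.03426; L/(gh_f) = 7.866
Term 1 = ε^1.25·(…)^4.75 = 4.50×10^-13; Term 2 = ν·Q^9.4·(…)^5.2 = 7.69×10^-13
D = 0.66·(4.50×10^-13 + 7.69×10^-13)^0.04 = 0.2203 m = 220 mm
Check: V = 1.73 m/s, Re = 1.81×10^5, f = 0.01751, h_f = 35.7 m ≈ 38.1 m ✓

D ≈ 220 mm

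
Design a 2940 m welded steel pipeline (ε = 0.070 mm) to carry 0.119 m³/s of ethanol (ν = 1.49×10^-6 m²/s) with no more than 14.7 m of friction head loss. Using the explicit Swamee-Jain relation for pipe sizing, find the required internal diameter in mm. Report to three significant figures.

Swamee-Jain (Type III): D = 0.66·[ε^1.25·(LQ²/(gh_f))^4.75 + ν·Q^9.4·(L/(gh_f))^5.2]^0.04
LQ²/(gh_f) = 0.2887; L/(gh_f) = 20.39
Term 1 = ε^1.25·(…)^4.75 = 1.75×10^-8; Term 2 = ν·Q^9.4·(…)^5.2 = 1.96×10^-8
D = 0.66·(1.75×10^-8 + 1.96×10^-8)^0.04 = 0.3329 m = 333 mm
Check: V = 1.37 m/s, Re = 3.05×10^5, f = 0.01636, h_f = 13.8 m ≈ 14.7 m ✓

D ≈ 333 mm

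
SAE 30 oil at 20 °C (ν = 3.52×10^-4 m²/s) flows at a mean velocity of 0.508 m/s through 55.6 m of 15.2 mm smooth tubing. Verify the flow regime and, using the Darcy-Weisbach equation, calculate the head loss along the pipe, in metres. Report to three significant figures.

Re = VD/ν = 0.508·0.01520/3.52×10^-4 = 21.9 → laminar (Re < 2300)
f = 64/Re = 2.918
h_f = f(L/D)V²/(2g) = 2.918·(55.6/0.01520)·0.508²/(2·9.81) = 140.4 m

h_f ≈ 140 m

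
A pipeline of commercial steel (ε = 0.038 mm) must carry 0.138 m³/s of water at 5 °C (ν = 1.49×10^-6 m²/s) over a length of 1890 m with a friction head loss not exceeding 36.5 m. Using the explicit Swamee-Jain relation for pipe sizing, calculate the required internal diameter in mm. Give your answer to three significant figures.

Swamee-Jain (Type III): D = 0.66·[ε^1.25·(LQ²/(gh_f))^4.75 + ν·Q^9.4·(L/(gh_f))^5.2]^0.04
LQ²/(gh_f) = 0.1005; L/(gh_f) = 5.278
Term 1 = ε^1.25·(…)^4.75 = 5.44×10^-11; Term 2 = ν·Q^9.4·(…)^5.2 = 7.00×10^-11
D = 0.66·(5.44×10^-11 + 7.00×10^-11)^0.04 = 0.2651 m = 265 mm
Check: V = 2.50 m/s, Re = 4.45×10^5, f = 0.01513, h_f = 34.4 m ≈ 36.5 m ✓

D ≈ 265 mm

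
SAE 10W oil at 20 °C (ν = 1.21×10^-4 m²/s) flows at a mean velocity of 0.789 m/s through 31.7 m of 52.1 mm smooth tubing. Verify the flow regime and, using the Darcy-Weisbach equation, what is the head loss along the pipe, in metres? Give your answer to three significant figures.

Re = VD/ν = 0.789·0.05210/1.21×10^-4 = 340 → laminar (Re < 2300)
f = 64/Re = 0.1884
h_f = f(L/D)V²/(2g) = 0.1884·(31.7/0.05210)·0.789²/(2·9.81) = 3.637 m

h_f ≈ 3.64 m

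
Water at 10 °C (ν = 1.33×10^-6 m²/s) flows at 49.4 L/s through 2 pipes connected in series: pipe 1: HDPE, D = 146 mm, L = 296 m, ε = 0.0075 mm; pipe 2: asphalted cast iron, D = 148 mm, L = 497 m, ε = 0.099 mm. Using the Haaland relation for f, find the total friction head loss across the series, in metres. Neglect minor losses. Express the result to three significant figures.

Pipe 1: V = 2.951 m/s, Re = 3.24×10^5, ε/D = 5.14×10^-5, f = 0.01461, h_1 = f(L/D)V²/2g = 13.15 m
Pipe 2: V = 2.872 m/s, Re = 3.20×10^5, ε/D = 6.69×10^-4, f = 0.01893, h_2 = f(L/D)V²/2g = 26.72 m
Series → Q common, losses add: H = Σh = 39.86 m

H ≈ 39.9 m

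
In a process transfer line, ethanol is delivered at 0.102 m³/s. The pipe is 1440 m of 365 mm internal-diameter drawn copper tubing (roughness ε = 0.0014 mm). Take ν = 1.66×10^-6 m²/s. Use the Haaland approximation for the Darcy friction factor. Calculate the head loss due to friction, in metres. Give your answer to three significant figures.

h_f ≈ 2.93 m

V = 4Q/(πD²) = 4·0.102/(π·0.365²) = 0.9748 m/s
Re = VD/ν = 0.9748·0.365/1.66×10^-6 = 2.14×10^5 → turbulent
ε/D = 0.0014/365 = 3.84×10^-6
Haaland: f = 0.01532
h_f = f(L/D)V²/(2g) = 0.01532·(1440/0.365)·0.9748²/(2·9.81) = 2.926 m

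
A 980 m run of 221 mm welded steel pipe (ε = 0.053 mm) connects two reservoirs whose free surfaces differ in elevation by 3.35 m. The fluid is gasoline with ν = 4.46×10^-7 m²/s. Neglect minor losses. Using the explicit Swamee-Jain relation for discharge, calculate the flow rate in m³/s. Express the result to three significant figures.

Q ≈ 0.0371 m³/s

Swamee-Jain (Type II): Q = -0.965·√(gD⁵h_f/L)·ln[ε/(3.7D) + √(3.17ν²L/(gD³h_f))]
√(gD⁵h_f/L) = √(9.81·0.221⁵·3.35/980) = 0.004205
ε/(3.7D) = 6.48×10^-5; √(3.17ν²L/(gD³h_f)) = 4.17×10^-5
Q = -0.965·0.004205·ln(1.066×10^-4) = 0.03711 m³/s
Check: V = 0.967 m/s, Re = 4.79×10^5, f = 0.01592, h_f = 3.37 m ≈ 3.35 m ✓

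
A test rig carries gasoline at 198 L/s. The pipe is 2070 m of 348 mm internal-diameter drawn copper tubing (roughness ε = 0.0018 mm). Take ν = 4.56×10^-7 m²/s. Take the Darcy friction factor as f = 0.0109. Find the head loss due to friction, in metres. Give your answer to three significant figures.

V = 4Q/(πD²) = 4·0.198/(π·0.348²) = 2.082 m/s
h_f = f(L/D)V²/(2g) = 0.01090·(2070/0.348)·2.082²/(2·9.81) = 14.32 m

h_f ≈ 14.3 m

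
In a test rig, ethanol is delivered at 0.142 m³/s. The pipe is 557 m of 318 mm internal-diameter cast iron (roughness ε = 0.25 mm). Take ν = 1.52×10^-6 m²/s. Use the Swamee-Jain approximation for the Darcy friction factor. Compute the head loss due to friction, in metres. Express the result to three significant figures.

V = 4Q/(πD²) = 4·0.142/(π·0.318²) = 1.788 m/s
Re = VD/ν = 1.788·0.318/1.52×10^-6 = 3.74×10^5 → turbulent
ε/D = 0.25/318 = 7.86×10^-4
Swamee-Jain: f = 0.01959
h_f = f(L/D)V²/(2g) = 0.01959·(557/0.318)·1.788²/(2·9.81) = 5.591 m

h_f ≈ 5.59 m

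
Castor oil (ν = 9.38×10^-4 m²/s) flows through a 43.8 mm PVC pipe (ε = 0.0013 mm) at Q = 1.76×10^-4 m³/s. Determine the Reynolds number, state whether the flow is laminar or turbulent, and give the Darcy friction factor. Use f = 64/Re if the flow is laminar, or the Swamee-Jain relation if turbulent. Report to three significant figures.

Re ≈ 5.45; laminar; f = 64/Re ≈ 11.7

V = 4Q/(πD²) = 0.1168 m/s
Re = VD/ν = 0.1168·0.0438/9.38×10^-4 = 5.45
Re < 2300 → laminar → f = 64/Re = 11.73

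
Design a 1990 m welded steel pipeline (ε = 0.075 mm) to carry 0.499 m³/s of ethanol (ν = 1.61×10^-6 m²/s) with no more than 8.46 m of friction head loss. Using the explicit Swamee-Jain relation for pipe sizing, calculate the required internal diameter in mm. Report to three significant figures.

Swamee-Jain (Type III): D = 0.66·[ε^1.25·(LQ²/(gh_f))^4.75 + ν·Q^9.4·(L/(gh_f))^5.2]^0.04
LQ²/(gh_f) = 5.971; L/(gh_f) = 23.98
Term 1 = ε^1.25·(…)^4.75 = 0.0339; Term 2 = ν·Q^9.4·(…)^5.2 = 0.0350
D = 0.66·(0.0339 + 0.0350)^0.04 = 0.5930 m = 593 mm
Check: V = 1.81 m/s, Re = 6.65×10^5, f = 0.01436, h_f = 8.01 m ≈ 8.46 m ✓

D ≈ 593 mm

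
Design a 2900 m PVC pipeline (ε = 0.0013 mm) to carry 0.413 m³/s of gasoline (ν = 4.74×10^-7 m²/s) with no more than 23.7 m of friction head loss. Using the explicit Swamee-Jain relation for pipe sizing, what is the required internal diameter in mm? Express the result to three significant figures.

D ≈ 447 mm

Swamee-Jain (Type III): D = 0.66·[ε^1.25·(LQ²/(gh_f))^4.75 + ν·Q^9.4·(L/(gh_f))^5.2]^0.04
LQ²/(gh_f) = 2.128; L/(gh_f) = 12.47
Term 1 = ε^1.25·(…)^4.75 = 1.58×10^-6; Term 2 = ν·Q^9.4·(…)^5.2 = 5.82×10^-5
D = 0.66·(1.58×10^-6 + 5.82×10^-5)^0.04 = 0.4473 m = 447 mm
Check: V = 2.63 m/s, Re = 2.48×10^6, f = 0.01015, h_f = 23.2 m ≈ 23.7 m ✓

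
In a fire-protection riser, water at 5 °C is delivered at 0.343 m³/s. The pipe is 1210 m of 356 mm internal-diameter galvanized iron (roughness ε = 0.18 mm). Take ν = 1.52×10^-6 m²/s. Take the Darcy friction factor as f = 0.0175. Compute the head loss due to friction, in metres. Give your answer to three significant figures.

h_f ≈ 36.0 m

V = 4Q/(πD²) = 4·0.343/(π·0.356²) = 3.446 m/s
h_f = f(L/D)V²/(2g) = 0.01750·(1210/0.356)·3.446²/(2·9.81) = 36.00 m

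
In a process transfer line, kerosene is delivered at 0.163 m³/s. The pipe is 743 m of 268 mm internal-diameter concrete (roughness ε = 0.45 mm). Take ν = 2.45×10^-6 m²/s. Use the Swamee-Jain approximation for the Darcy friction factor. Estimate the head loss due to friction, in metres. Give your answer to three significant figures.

h_f ≈ 27.3 m

V = 4Q/(πD²) = 4·0.163/(π·0.268²) = 2.890 m/s
Re = VD/ν = 2.890·0.268/2.45×10^-6 = 3.16×10^5 → turbulent
ε/D = 0.45/268 = 0.00168
Swamee-Jain: f = 0.02316
h_f = f(L/D)V²/(2g) = 0.02316·(743/0.268)·2.890²/(2·9.81) = 27.32 m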